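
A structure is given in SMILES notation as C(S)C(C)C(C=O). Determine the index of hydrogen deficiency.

Atom tally by fragment:
  HSCH2 → C:1 H:3 S:1
  CH(CH3) → C:2 H:4
  CH2CHO → C:2 H:3 O:1
Element totals:
  C: 5
  H: 10
  O: 1
  S: 1
Molecular formula: C5H10OS.
DoU = (2C + 2 + N − H − X) / 2 = (2·5 + 2 + 0 − 10 − 0) / 2 = 1.

1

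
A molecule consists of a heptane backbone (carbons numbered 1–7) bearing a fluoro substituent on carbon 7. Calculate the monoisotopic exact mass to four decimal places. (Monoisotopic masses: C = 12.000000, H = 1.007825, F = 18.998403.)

Atom tally by fragment:
  CH3 → C:1 H:3
  CH2 → C:1 H:2
  CH2 → C:1 H:2
  CH2 → C:1 H:2
  CH2 → C:1 H:2
  CH2 → C:1 H:2
  CH2F → C:1 H:2 F:1
Element totals:
  C: 7
  H: 15
  F: 1
Molecular formula: C7H15F.
  M = 7(12.0) + 15(1.007825) + 18.998403
    = 84.000000 + 15.117375 + 18.998403 = 118.115778

118.1158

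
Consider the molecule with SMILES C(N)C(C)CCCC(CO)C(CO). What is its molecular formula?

C10H23NO2

Atom tally by fragment:
  H2NCH2 → C:1 H:4 N:1
  CH(CH3) → C:2 H:4
  CH2 → C:1 H:2
  CH2 → C:1 H:2
  CH2 → C:1 H:2
  CH(CH2OH) → C:2 H:4 O:1
  CH2CH2OH → C:2 H:5 O:1
Element totals:
  C: 10
  H: 23
  N: 1
  O: 2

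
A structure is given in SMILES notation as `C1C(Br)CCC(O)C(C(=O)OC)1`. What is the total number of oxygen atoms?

3

Atom tally by fragment:
  cyclohexane ring core → C:6 H:12
  (− 3 ring H displaced by substituents)
  + Br → Br:1
  + OH → O:1 H:1
  + COOCH3 → C:2 H:3 O:2
Element totals:
  C: 8
  H: 13
  Br: 1
  O: 3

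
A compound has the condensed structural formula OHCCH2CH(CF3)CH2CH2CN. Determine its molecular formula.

C7H8F3NO

Atom tally by fragment:
  OHCCH2 → C:2 H:3 O:1
  CH(CF3) → C:2 H:1 F:3
  CH2 → C:1 H:2
  CH2CN → C:2 H:2 N:1
Element totals:
  C: 7
  H: 8
  F: 3
  N: 1
  O: 1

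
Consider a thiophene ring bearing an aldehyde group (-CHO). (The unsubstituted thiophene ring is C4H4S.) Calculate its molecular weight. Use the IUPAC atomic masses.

112.15 g/mol

Atom tally by fragment:
  thiophene ring core → C:4 H:4 S:1
  (− 1 ring H displaced by substituents)
  + CHO → C:1 H:1 O:1
Element totals:
  C: 5
  H: 4
  O: 1
  S: 1
Molecular formula: C5H4OS.
  M = 5(12.011) + 4(1.008) + 15.999 + 32.06
    = 60.055 + 4.032 + 15.999 + 32.060 = 112.146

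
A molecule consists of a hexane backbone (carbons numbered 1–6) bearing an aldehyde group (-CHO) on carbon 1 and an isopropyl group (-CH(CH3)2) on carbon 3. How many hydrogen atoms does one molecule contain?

20

Atom tally by fragment:
  OHCCH2 → C:2 H:3 O:1
  CH2 → C:1 H:2
  CH(CH(CH3)2) → C:4 H:8
  CH2 → C:1 H:2
  CH2 → C:1 H:2
  CH3 → C:1 H:3
Element totals:
  C: 10
  H: 20
  O: 1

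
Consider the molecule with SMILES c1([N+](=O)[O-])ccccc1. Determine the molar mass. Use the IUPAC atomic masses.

123.11 g/mol

Atom tally by fragment:
  benzene ring core → C:6 H:6
  (− 1 ring H displaced by substituents)
  + NO2 → N:1 O:2
Element totals:
  C: 6
  H: 5
  N: 1
  O: 2
Molecular formula: C6H5NO2.
  M = 6(12.011) + 5(1.008) + 14.007 + 2(15.999)
    = 72.066 + 5.040 + 14.007 + 31.998 = 123.111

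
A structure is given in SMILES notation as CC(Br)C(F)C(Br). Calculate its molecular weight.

233.91 g/mol

Atom tally by fragment:
  CH3 → C:1 H:3
  CH(Br) → C:1 H:1 Br:1
  CH(F) → C:1 H:1 F:1
  CH2Br → C:1 H:2 Br:1
Element totals:
  C: 4
  H: 7
  Br: 2
  F: 1
Molecular formula: C4H7Br2F.
  M = 4(12.011) + 7(1.008) + 2(79.904) + 18.998
    = 48.044 + 7.056 + 159.808 + 18.998 = 233.906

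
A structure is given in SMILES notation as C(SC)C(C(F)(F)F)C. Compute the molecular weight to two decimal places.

Atom tally by fragment:
  CH3SCH2 → C:2 H:5 S:1
  CH(CF3) → C:2 H:1 F:3
  CH3 → C:1 H:3
Element totals:
  C: 5
  H: 9
  F: 3
  S: 1
Molecular formula: C5H9F3S.
  M = 5(12.011) + 9(1.008) + 3(18.998) + 32.06
    = 60.055 + 9.072 + 56.994 + 32.060 = 158.181

158.18 g/mol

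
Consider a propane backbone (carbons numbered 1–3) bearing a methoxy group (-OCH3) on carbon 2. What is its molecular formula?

Atom tally by fragment:
  CH3 → C:1 H:3
  CH(OCH3) → C:2 H:4 O:1
  CH3 → C:1 H:3
Element totals:
  C: 4
  H: 10
  O: 1

C4H10O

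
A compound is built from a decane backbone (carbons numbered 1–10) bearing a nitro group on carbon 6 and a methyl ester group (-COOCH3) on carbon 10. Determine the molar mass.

Atom tally by fragment:
  CH3 → C:1 H:3
  CH2 → C:1 H:2
  CH2 → C:1 H:2
  CH2 → C:1 H:2
  CH2 → C:1 H:2
  CH(NO2) → C:1 H:1 N:1 O:2
  CH2 → C:1 H:2
  CH2 → C:1 H:2
  CH2 → C:1 H:2
  CH2COOCH3 → C:3 H:5 O:2
Element totals:
  C: 12
  H: 23
  N: 1
  O: 4
Molecular formula: C12H23NO4.
  M = 12(12.011) + 23(1.008) + 14.007 + 4(15.999)
    = 144.132 + 23.184 + 14.007 + 63.996 = 245.319

245.32 g/mol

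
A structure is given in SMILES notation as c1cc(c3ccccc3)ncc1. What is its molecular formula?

C11H9N

Atom tally by fragment:
  pyridine ring core → C:5 H:5 N:1
  (− 1 ring H displaced by substituents)
  + C6H5 → C:6 H:5
Element totals:
  C: 11
  H: 9
  N: 1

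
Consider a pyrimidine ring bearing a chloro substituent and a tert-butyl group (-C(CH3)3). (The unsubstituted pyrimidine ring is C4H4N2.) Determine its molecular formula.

C8H11ClN2

Atom tally by fragment:
  pyrimidine ring core → C:4 H:4 N:2
  (− 2 ring H displaced by substituents)
  + Cl → Cl:1
  + C(CH3)3 → C:4 H:9
Element totals:
  C: 8
  H: 11
  Cl: 1
  N: 2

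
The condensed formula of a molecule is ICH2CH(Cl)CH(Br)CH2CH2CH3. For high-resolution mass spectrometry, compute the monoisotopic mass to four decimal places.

323.8777

Element totals:
  C: 6
  H: 11
  Br: 1
  Cl: 1
  I: 1
Molecular formula: C6H11BrClI.
  M = 6(12.0) + 11(1.007825) + 78.918338 + 34.968853 + 126.904472
    = 72.000000 + 11.086075 + 78.918338 + 34.968853 + 126.904472 = 323.877738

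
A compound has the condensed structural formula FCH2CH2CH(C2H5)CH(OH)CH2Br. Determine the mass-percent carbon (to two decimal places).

Atom tally by fragment:
  FCH2 → C:1 H:2 F:1
  CH2 → C:1 H:2
  CH(C2H5) → C:3 H:6
  CH(OH) → C:1 H:2 O:1
  CH2Br → C:1 H:2 Br:1
Element totals:
  C: 7
  H: 14
  Br: 1
  F: 1
  O: 1
Molecular formula: C7H14BrFO.
Molar mass = 213.090 g/mol.
Mass from C: 7 × 12.011 = 84.077 g/mol.
%C = 84.077 / 213.090 × 100 = 39.46%.

39.46%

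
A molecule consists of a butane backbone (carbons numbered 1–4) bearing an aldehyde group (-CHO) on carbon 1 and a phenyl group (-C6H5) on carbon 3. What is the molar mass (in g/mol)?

Atom tally by fragment:
  OHCCH2 → C:2 H:3 O:1
  CH2 → C:1 H:2
  CH(C6H5) → C:7 H:6
  CH3 → C:1 H:3
Element totals:
  C: 11
  H: 14
  O: 1
Molecular formula: C11H14O.
  M = 11(12.011) + 14(1.008) + 15.999
    = 132.121 + 14.112 + 15.999 = 162.232

162.23 g/mol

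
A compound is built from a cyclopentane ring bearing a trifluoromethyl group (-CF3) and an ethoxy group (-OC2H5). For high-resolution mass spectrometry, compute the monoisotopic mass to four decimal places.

182.0918

Atom tally by fragment:
  cyclopentane ring core → C:5 H:10
  (− 2 ring H displaced by substituents)
  + CF3 → C:1 F:3
  + OC2H5 → C:2 H:5 O:1
Element totals:
  C: 8
  H: 13
  F: 3
  O: 1
Molecular formula: C8H13F3O.
  M = 8(12.0) + 13(1.007825) + 3(18.998403) + 15.994915
    = 96.000000 + 13.101725 + 56.995209 + 15.994915 = 182.091849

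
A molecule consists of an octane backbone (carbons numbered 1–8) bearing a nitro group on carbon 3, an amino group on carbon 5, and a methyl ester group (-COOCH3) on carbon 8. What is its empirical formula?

C5H10NO2

Atom tally by fragment:
  CH3 → C:1 H:3
  CH2 → C:1 H:2
  CH(NO2) → C:1 H:1 N:1 O:2
  CH2 → C:1 H:2
  CH(NH2) → C:1 H:3 N:1
  CH2 → C:1 H:2
  CH2 → C:1 H:2
  CH2COOCH3 → C:3 H:5 O:2
Element totals:
  C: 10
  H: 20
  N: 2
  O: 4
Molecular formula: C10H20N2O4.
gcd of subscripts = 2; dividing each by 2:
  C: 10/2 = 5
  H: 20/2 = 10
  N: 2/2 = 1
  O: 4/2 = 2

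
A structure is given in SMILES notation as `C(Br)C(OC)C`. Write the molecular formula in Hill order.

C4H9BrO

Atom tally by fragment:
  BrCH2 → C:1 H:2 Br:1
  CH(OCH3) → C:2 H:4 O:1
  CH3 → C:1 H:3
Element totals:
  C: 4
  H: 9
  Br: 1
  O: 1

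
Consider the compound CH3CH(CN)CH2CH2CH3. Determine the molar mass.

97.16 g/mol

Atom tally by fragment:
  CH3 → C:1 H:3
  CH(CN) → C:2 H:1 N:1
  CH2 → C:1 H:2
  CH2 → C:1 H:2
  CH3 → C:1 H:3
Element totals:
  C: 6
  H: 11
  N: 1
Molecular formula: C6H11N.
  M = 6(12.011) + 11(1.008) + 14.007
    = 72.066 + 11.088 + 14.007 = 97.161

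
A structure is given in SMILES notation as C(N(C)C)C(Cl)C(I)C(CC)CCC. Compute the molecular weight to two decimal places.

331.67 g/mol

Atom tally by fragment:
  (CH3)2NCH2 → C:3 H:8 N:1
  CH(Cl) → C:1 H:1 Cl:1
  CH(I) → C:1 H:1 I:1
  CH(C2H5) → C:3 H:6
  CH2 → C:1 H:2
  CH2 → C:1 H:2
  CH3 → C:1 H:3
Element totals:
  C: 11
  H: 23
  Cl: 1
  I: 1
  N: 1
Molecular formula: C11H23ClIN.
  M = 11(12.011) + 23(1.008) + 35.45 + 126.904 + 14.007
    = 132.121 + 23.184 + 35.450 + 126.904 + 14.007 = 331.666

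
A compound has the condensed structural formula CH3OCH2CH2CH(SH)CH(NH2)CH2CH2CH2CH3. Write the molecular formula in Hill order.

C9H21NOS

Atom tally by fragment:
  CH3OCH2 → C:2 H:5 O:1
  CH2 → C:1 H:2
  CH(SH) → C:1 H:2 S:1
  CH(NH2) → C:1 H:3 N:1
  CH2 → C:1 H:2
  CH2 → C:1 H:2
  CH2 → C:1 H:2
  CH3 → C:1 H:3
Element totals:
  C: 9
  H: 21
  N: 1
  O: 1
  S: 1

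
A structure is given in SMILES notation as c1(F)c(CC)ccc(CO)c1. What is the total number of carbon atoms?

Atom tally by fragment:
  benzene ring core → C:6 H:6
  (− 3 ring H displaced by substituents)
  + F → F:1
  + C2H5 → C:2 H:5
  + CH2OH → C:1 H:3 O:1
Element totals:
  C: 9
  H: 11
  F: 1
  O: 1

9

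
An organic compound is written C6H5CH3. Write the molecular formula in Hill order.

Element totals:
  C: 7
  H: 8

C7H8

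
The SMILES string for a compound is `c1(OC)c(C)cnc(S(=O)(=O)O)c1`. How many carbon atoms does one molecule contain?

Atom tally by fragment:
  pyridine ring core → C:5 H:5 N:1
  (− 3 ring H displaced by substituents)
  + OCH3 → C:1 H:3 O:1
  + CH3 → C:1 H:3
  + SO3H → S:1 O:3 H:1
Element totals:
  C: 7
  H: 9
  N: 1
  O: 4
  S: 1

7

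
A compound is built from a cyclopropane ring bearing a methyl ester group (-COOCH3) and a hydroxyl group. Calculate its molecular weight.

Atom tally by fragment:
  cyclopropane ring core → C:3 H:6
  (− 2 ring H displaced by substituents)
  + COOCH3 → C:2 H:3 O:2
  + OH → O:1 H:1
Element totals:
  C: 5
  H: 8
  O: 3
Molecular formula: C5H8O3.
  M = 5(12.011) + 8(1.008) + 3(15.999)
    = 60.055 + 8.064 + 47.997 = 116.116

116.12 g/mol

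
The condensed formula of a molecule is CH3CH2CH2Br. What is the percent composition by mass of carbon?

29.30%

Element totals:
  C: 3
  H: 7
  Br: 1
Molecular formula: C3H7Br.
Molar mass = 122.993 g/mol.
Mass from C: 3 × 12.011 = 36.033 g/mol.
%C = 36.033 / 122.993 × 100 = 29.30%.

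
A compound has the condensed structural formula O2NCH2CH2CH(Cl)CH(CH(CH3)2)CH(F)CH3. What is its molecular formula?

C9H17ClFNO2

Atom tally by fragment:
  O2NCH2 → C:1 H:2 N:1 O:2
  CH2 → C:1 H:2
  CH(Cl) → C:1 H:1 Cl:1
  CH(CH(CH3)2) → C:4 H:8
  CH(F) → C:1 H:1 F:1
  CH3 → C:1 H:3
Element totals:
  C: 9
  H: 17
  Cl: 1
  F: 1
  N: 1
  O: 2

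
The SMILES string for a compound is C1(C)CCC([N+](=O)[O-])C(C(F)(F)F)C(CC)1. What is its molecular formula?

C10H16F3NO2

Atom tally by fragment:
  cyclohexane ring core → C:6 H:12
  (− 4 ring H displaced by substituents)
  + CH3 → C:1 H:3
  + NO2 → N:1 O:2
  + CF3 → C:1 F:3
  + C2H5 → C:2 H:5
Element totals:
  C: 10
  H: 16
  F: 3
  N: 1
  O: 2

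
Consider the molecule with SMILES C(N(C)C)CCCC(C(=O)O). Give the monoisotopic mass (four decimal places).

Atom tally by fragment:
  (CH3)2NCH2 → C:3 H:8 N:1
  CH2 → C:1 H:2
  CH2 → C:1 H:2
  CH2 → C:1 H:2
  CH2COOH → C:2 H:3 O:2
Element totals:
  C: 8
  H: 17
  N: 1
  O: 2
Molecular formula: C8H17NO2.
  M = 8(12.0) + 17(1.007825) + 14.003074 + 2(15.994915)
    = 96.000000 + 17.133025 + 14.003074 + 31.989830 = 159.125929

159.1259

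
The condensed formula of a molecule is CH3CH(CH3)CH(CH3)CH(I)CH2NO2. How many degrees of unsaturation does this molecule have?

1

Element totals:
  C: 7
  H: 14
  I: 1
  N: 1
  O: 2
Molecular formula: C7H14INO2.
DoU = (2C + 2 + N − H − X) / 2 = (2·7 + 2 + 1 − 14 − 1) / 2 = 1.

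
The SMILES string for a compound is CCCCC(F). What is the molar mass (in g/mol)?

90.14 g/mol

Atom tally by fragment:
  CH3 → C:1 H:3
  CH2 → C:1 H:2
  CH2 → C:1 H:2
  CH2 → C:1 H:2
  CH2F → C:1 H:2 F:1
Element totals:
  C: 5
  H: 11
  F: 1
Molecular formula: C5H11F.
  M = 5(12.011) + 11(1.008) + 18.998
    = 60.055 + 11.088 + 18.998 = 90.141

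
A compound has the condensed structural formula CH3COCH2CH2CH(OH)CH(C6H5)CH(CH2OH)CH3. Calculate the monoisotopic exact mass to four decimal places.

Element totals:
  C: 15
  H: 22
  O: 3
Molecular formula: C15H22O3.
  M = 15(12.0) + 22(1.007825) + 3(15.994915)
    = 180.000000 + 22.172150 + 47.984745 = 250.156895

250.1569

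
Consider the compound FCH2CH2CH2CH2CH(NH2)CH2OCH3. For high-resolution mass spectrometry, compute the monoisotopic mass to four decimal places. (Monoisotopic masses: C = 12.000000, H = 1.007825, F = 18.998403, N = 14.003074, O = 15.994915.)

149.1216

Element totals:
  C: 7
  H: 16
  F: 1
  N: 1
  O: 1
Molecular formula: C7H16FNO.
  M = 7(12.0) + 16(1.007825) + 18.998403 + 14.003074 + 15.994915
    = 84.000000 + 16.125200 + 18.998403 + 14.003074 + 15.994915 = 149.121592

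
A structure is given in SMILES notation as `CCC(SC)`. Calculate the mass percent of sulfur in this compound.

35.55%

Atom tally by fragment:
  CH3 → C:1 H:3
  CH2 → C:1 H:2
  CH2SCH3 → C:2 H:5 S:1
Element totals:
  C: 4
  H: 10
  S: 1
Molecular formula: C4H10S.
Molar mass = 90.184 g/mol.
Mass from S: 1 × 32.06 = 32.060 g/mol.
%S = 32.060 / 90.184 × 100 = 35.55%.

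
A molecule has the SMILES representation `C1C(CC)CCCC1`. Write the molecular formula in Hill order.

C8H16

Atom tally by fragment:
  cyclohexane ring core → C:6 H:12
  (− 1 ring H displaced by substituents)
  + C2H5 → C:2 H:5
Element totals:
  C: 8
  H: 16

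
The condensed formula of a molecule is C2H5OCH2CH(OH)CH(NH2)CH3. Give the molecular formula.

C6H15NO2

Atom tally by fragment:
  C2H5OCH2 → C:3 H:7 O:1
  CH(OH) → C:1 H:2 O:1
  CH(NH2) → C:1 H:3 N:1
  CH3 → C:1 H:3
Element totals:
  C: 6
  H: 15
  N: 1
  O: 2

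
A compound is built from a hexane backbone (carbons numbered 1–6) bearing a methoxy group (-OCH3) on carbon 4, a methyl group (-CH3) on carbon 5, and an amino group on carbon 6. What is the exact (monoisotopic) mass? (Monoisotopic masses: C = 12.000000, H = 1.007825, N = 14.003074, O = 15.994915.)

Atom tally by fragment:
  CH3 → C:1 H:3
  CH2 → C:1 H:2
  CH2 → C:1 H:2
  CH(OCH3) → C:2 H:4 O:1
  CH(CH3) → C:2 H:4
  CH2NH2 → C:1 H:4 N:1
Element totals:
  C: 8
  H: 19
  N: 1
  O: 1
Molecular formula: C8H19NO.
  M = 8(12.0) + 19(1.007825) + 14.003074 + 15.994915
    = 96.000000 + 19.148675 + 14.003074 + 15.994915 = 145.146664

145.1467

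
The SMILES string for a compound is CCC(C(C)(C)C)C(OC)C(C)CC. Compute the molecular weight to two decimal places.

Atom tally by fragment:
  CH3 → C:1 H:3
  CH2 → C:1 H:2
  CH(C(CH3)3) → C:5 H:10
  CH(OCH3) → C:2 H:4 O:1
  CH(CH3) → C:2 H:4
  CH2 → C:1 H:2
  CH3 → C:1 H:3
Element totals:
  C: 13
  H: 28
  O: 1
Molecular formula: C13H28O.
  M = 13(12.011) + 28(1.008) + 15.999
    = 156.143 + 28.224 + 15.999 = 200.366

200.37 g/mol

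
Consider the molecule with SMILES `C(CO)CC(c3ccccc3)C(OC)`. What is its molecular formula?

C12H18O2

Atom tally by fragment:
  HOCH2CH2 → C:2 H:5 O:1
  CH2 → C:1 H:2
  CH(C6H5) → C:7 H:6
  CH2OCH3 → C:2 H:5 O:1
Element totals:
  C: 12
  H: 18
  O: 2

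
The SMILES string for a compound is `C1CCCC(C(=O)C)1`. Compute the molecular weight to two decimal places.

Atom tally by fragment:
  cyclopentane ring core → C:5 H:10
  (− 1 ring H displaced by substituents)
  + COCH3 → C:2 H:3 O:1
Element totals:
  C: 7
  H: 12
  O: 1
Molecular formula: C7H12O.
  M = 7(12.011) + 12(1.008) + 15.999
    = 84.077 + 12.096 + 15.999 = 112.172

112.17 g/mol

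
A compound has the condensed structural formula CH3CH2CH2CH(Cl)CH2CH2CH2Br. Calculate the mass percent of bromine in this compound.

Element totals:
  C: 7
  H: 14
  Br: 1
  Cl: 1
Molecular formula: C7H14BrCl.
Molar mass = 213.543 g/mol.
Mass from Br: 1 × 79.904 = 79.904 g/mol.
%Br = 79.904 / 213.543 × 100 = 37.42%.

37.42%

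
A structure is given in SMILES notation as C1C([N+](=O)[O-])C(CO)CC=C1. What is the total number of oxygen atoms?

Atom tally by fragment:
  cyclohexene ring core → C:6 H:10
  (− 2 ring H displaced by substituents)
  + NO2 → N:1 O:2
  + CH2OH → C:1 H:3 O:1
Element totals:
  C: 7
  H: 11
  N: 1
  O: 3

3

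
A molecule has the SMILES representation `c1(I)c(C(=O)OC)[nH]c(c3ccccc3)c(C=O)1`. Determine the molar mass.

355.13 g/mol

Atom tally by fragment:
  pyrrole ring core → C:4 H:5 N:1
  (− 4 ring H displaced by substituents)
  + I → I:1
  + COOCH3 → C:2 H:3 O:2
  + C6H5 → C:6 H:5
  + CHO → C:1 H:1 O:1
Element totals:
  C: 13
  H: 10
  I: 1
  N: 1
  O: 3
Molecular formula: C13H10INO3.
  M = 13(12.011) + 10(1.008) + 126.904 + 14.007 + 3(15.999)
    = 156.143 + 10.080 + 126.904 + 14.007 + 47.997 = 355.131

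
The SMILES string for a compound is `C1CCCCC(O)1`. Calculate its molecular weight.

Atom tally by fragment:
  cyclohexane ring core → C:6 H:12
  (− 1 ring H displaced by substituents)
  + OH → O:1 H:1
Element totals:
  C: 6
  H: 12
  O: 1
Molecular formula: C6H12O.
  M = 6(12.011) + 12(1.008) + 15.999
    = 72.066 + 12.096 + 15.999 = 100.161

100.16 g/mol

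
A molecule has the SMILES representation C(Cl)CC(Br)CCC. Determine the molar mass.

199.52 g/mol

Atom tally by fragment:
  ClCH2 → C:1 H:2 Cl:1
  CH2 → C:1 H:2
  CH(Br) → C:1 H:1 Br:1
  CH2 → C:1 H:2
  CH2 → C:1 H:2
  CH3 → C:1 H:3
Element totals:
  C: 6
  H: 12
  Br: 1
  Cl: 1
Molecular formula: C6H12BrCl.
  M = 6(12.011) + 12(1.008) + 79.904 + 35.45
    = 72.066 + 12.096 + 79.904 + 35.450 = 199.516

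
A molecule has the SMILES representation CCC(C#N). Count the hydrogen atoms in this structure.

Atom tally by fragment:
  CH3 → C:1 H:3
  CH2 → C:1 H:2
  CH2CN → C:2 H:2 N:1
Element totals:
  C: 4
  H: 7
  N: 1

7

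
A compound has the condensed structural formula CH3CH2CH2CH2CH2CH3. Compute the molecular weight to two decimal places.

Atom tally by fragment:
  CH3 → C:1 H:3
  CH2 → C:1 H:2
  CH2 → C:1 H:2
  CH2 → C:1 H:2
  CH2 → C:1 H:2
  CH3 → C:1 H:3
Element totals:
  C: 6
  H: 14
Molecular formula: C6H14.
  M = 6(12.011) + 14(1.008)
    = 72.066 + 14.112 = 86.178

86.18 g/mol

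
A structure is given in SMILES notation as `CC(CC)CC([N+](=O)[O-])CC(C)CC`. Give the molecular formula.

C11H23NO2

Atom tally by fragment:
  CH3 → C:1 H:3
  CH(C2H5) → C:3 H:6
  CH2 → C:1 H:2
  CH(NO2) → C:1 H:1 N:1 O:2
  CH2 → C:1 H:2
  CH(CH3) → C:2 H:4
  CH2 → C:1 H:2
  CH3 → C:1 H:3
Element totals:
  C: 11
  H: 23
  N: 1
  O: 2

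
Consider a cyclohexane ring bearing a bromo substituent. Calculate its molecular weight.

Atom tally by fragment:
  cyclohexane ring core → C:6 H:12
  (− 1 ring H displaced by substituents)
  + Br → Br:1
Element totals:
  C: 6
  H: 11
  Br: 1
Molecular formula: C6H11Br.
  M = 6(12.011) + 11(1.008) + 79.904
    = 72.066 + 11.088 + 79.904 = 163.058

163.06 g/mol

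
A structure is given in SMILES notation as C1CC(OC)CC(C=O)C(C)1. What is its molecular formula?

C9H16O2

Atom tally by fragment:
  cyclohexane ring core → C:6 H:12
  (− 3 ring H displaced by substituents)
  + OCH3 → C:1 H:3 O:1
  + CHO → C:1 H:1 O:1
  + CH3 → C:1 H:3
Element totals:
  C: 9
  H: 16
  O: 2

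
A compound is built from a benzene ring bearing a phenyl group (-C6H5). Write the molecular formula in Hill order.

C12H10

Atom tally by fragment:
  benzene ring core → C:6 H:6
  (− 1 ring H displaced by substituents)
  + C6H5 → C:6 H:5
Element totals:
  C: 12
  H: 10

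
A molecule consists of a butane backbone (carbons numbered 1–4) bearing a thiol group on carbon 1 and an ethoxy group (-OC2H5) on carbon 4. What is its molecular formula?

Atom tally by fragment:
  HSCH2 → C:1 H:3 S:1
  CH2 → C:1 H:2
  CH2 → C:1 H:2
  CH2OC2H5 → C:3 H:7 O:1
Element totals:
  C: 6
  H: 14
  O: 1
  S: 1

C6H14OS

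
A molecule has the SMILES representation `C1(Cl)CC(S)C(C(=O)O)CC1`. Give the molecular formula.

Atom tally by fragment:
  cyclohexane ring core → C:6 H:12
  (− 3 ring H displaced by substituents)
  + Cl → Cl:1
  + SH → S:1 H:1
  + COOH → C:1 H:1 O:2
Element totals:
  C: 7
  H: 11
  Cl: 1
  O: 2
  S: 1

C7H11ClO2S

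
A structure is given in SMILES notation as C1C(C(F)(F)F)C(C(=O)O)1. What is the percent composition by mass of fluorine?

Atom tally by fragment:
  cyclopropane ring core → C:3 H:6
  (− 2 ring H displaced by substituents)
  + CF3 → C:1 F:3
  + COOH → C:1 H:1 O:2
Element totals:
  C: 5
  H: 5
  F: 3
  O: 2
Molecular formula: C5H5F3O2.
Molar mass = 154.087 g/mol.
Mass from F: 3 × 18.998 = 56.994 g/mol.
%F = 56.994 / 154.087 × 100 = 36.99%.

36.99%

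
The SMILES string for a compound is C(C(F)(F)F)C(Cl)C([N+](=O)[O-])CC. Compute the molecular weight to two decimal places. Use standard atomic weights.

219.59 g/mol

Atom tally by fragment:
  F3CCH2 → C:2 H:2 F:3
  CH(Cl) → C:1 H:1 Cl:1
  CH(NO2) → C:1 H:1 N:1 O:2
  CH2 → C:1 H:2
  CH3 → C:1 H:3
Element totals:
  C: 6
  H: 9
  Cl: 1
  F: 3
  N: 1
  O: 2
Molecular formula: C6H9ClF3NO2.
  M = 6(12.011) + 9(1.008) + 35.45 + 3(18.998) + 14.007 + 2(15.999)
    = 72.066 + 9.072 + 35.450 + 56.994 + 14.007 + 31.998 = 219.587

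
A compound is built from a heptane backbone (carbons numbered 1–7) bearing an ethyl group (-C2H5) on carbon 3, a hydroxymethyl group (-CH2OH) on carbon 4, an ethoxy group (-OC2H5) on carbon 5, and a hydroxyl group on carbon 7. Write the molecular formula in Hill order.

C12H26O3

Atom tally by fragment:
  CH3 → C:1 H:3
  CH2 → C:1 H:2
  CH(C2H5) → C:3 H:6
  CH(CH2OH) → C:2 H:4 O:1
  CH(OC2H5) → C:3 H:6 O:1
  CH2 → C:1 H:2
  CH2OH → C:1 H:3 O:1
Element totals:
  C: 12
  H: 26
  O: 3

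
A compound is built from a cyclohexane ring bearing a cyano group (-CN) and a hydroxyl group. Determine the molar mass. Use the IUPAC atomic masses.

125.17 g/mol

Atom tally by fragment:
  cyclohexane ring core → C:6 H:12
  (− 2 ring H displaced by substituents)
  + CN → C:1 N:1
  + OH → O:1 H:1
Element totals:
  C: 7
  H: 11
  N: 1
  O: 1
Molecular formula: C7H11NO.
  M = 7(12.011) + 11(1.008) + 14.007 + 15.999
    = 84.077 + 11.088 + 14.007 + 15.999 = 125.171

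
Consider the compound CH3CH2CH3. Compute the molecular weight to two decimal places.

Atom tally by fragment:
  CH3 → C:1 H:3
  CH2 → C:1 H:2
  CH3 → C:1 H:3
Element totals:
  C: 3
  H: 8
Molecular formula: C3H8.
  M = 3(12.011) + 8(1.008)
    = 36.033 + 8.064 = 44.097

44.10 g/mol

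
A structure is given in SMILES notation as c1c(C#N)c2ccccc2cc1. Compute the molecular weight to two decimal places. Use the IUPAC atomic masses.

153.18 g/mol

Atom tally by fragment:
  naphthalene ring system core → C:10 H:8
  (− 1 ring H displaced by substituents)
  + CN → C:1 N:1
Element totals:
  C: 11
  H: 7
  N: 1
Molecular formula: C11H7N.
  M = 11(12.011) + 7(1.008) + 14.007
    = 132.121 + 7.056 + 14.007 = 153.184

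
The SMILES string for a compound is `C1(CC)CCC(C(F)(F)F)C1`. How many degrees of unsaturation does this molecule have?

Atom tally by fragment:
  cyclopentane ring core → C:5 H:10
  (− 2 ring H displaced by substituents)
  + C2H5 → C:2 H:5
  + CF3 → C:1 F:3
Element totals:
  C: 8
  H: 13
  F: 3
Molecular formula: C8H13F3.
DoU = (2C + 2 + N − H − X) / 2 = (2·8 + 2 + 0 − 13 − 3) / 2 = 1.

1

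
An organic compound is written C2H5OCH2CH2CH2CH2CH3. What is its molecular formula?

Atom tally by fragment:
  C2H5OCH2 → C:3 H:7 O:1
  CH2 → C:1 H:2
  CH2 → C:1 H:2
  CH2 → C:1 H:2
  CH3 → C:1 H:3
Element totals:
  C: 7
  H: 16
  O: 1

C7H16O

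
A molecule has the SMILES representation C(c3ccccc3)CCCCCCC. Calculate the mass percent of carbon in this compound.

Atom tally by fragment:
  C6H5CH2 → C:7 H:7
  CH2 → C:1 H:2
  CH2 → C:1 H:2
  CH2 → C:1 H:2
  CH2 → C:1 H:2
  CH2 → C:1 H:2
  CH2 → C:1 H:2
  CH3 → C:1 H:3
Element totals:
  C: 14
  H: 22
Molecular formula: C14H22.
Molar mass = 190.330 g/mol.
Mass from C: 14 × 12.011 = 168.154 g/mol.
%C = 168.154 / 190.330 × 100 = 88.35%.

88.35%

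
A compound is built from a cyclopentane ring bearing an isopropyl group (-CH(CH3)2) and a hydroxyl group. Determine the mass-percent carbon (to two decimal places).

Atom tally by fragment:
  cyclopentane ring core → C:5 H:10
  (− 2 ring H displaced by substituents)
  + CH(CH3)2 → C:3 H:7
  + OH → O:1 H:1
Element totals:
  C: 8
  H: 16
  O: 1
Molecular formula: C8H16O.
Molar mass = 128.215 g/mol.
Mass from C: 8 × 12.011 = 96.088 g/mol.
%C = 96.088 / 128.215 × 100 = 74.94%.

74.94%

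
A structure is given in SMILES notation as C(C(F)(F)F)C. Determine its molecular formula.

C3H5F3

Atom tally by fragment:
  F3CCH2 → C:2 H:2 F:3
  CH3 → C:1 H:3
Element totals:
  C: 3
  H: 5
  F: 3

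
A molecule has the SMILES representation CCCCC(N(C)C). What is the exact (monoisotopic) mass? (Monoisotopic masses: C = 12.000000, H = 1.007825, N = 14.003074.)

Atom tally by fragment:
  CH3 → C:1 H:3
  CH2 → C:1 H:2
  CH2 → C:1 H:2
  CH2 → C:1 H:2
  CH2N(CH3)2 → C:3 H:8 N:1
Element totals:
  C: 7
  H: 17
  N: 1
Molecular formula: C7H17N.
  M = 7(12.0) + 17(1.007825) + 14.003074
    = 84.000000 + 17.133025 + 14.003074 = 115.136099

115.1361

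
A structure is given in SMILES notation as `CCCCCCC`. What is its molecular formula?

Atom tally by fragment:
  CH3 → C:1 H:3
  CH2 → C:1 H:2
  CH2 → C:1 H:2
  CH2 → C:1 H:2
  CH2 → C:1 H:2
  CH2 → C:1 H:2
  CH3 → C:1 H:3
Element totals:
  C: 7
  H: 16

C7H16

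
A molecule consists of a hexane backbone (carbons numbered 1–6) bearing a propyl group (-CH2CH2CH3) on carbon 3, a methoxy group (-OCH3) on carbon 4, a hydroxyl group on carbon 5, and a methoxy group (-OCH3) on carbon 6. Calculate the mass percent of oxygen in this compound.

23.49%

Atom tally by fragment:
  CH3 → C:1 H:3
  CH2 → C:1 H:2
  CH(CH2CH2CH3) → C:4 H:8
  CH(OCH3) → C:2 H:4 O:1
  CH(OH) → C:1 H:2 O:1
  CH2OCH3 → C:2 H:5 O:1
Element totals:
  C: 11
  H: 24
  O: 3
Molecular formula: C11H24O3.
Molar mass = 204.310 g/mol.
Mass from O: 3 × 15.999 = 47.997 g/mol.
%O = 47.997 / 204.310 × 100 = 23.49%.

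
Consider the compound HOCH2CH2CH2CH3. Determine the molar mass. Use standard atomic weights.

74.12 g/mol

Atom tally by fragment:
  HOCH2 → C:1 H:3 O:1
  CH2 → C:1 H:2
  CH2 → C:1 H:2
  CH3 → C:1 H:3
Element totals:
  C: 4
  H: 10
  O: 1
Molecular formula: C4H10O.
  M = 4(12.011) + 10(1.008) + 15.999
    = 48.044 + 10.080 + 15.999 = 74.123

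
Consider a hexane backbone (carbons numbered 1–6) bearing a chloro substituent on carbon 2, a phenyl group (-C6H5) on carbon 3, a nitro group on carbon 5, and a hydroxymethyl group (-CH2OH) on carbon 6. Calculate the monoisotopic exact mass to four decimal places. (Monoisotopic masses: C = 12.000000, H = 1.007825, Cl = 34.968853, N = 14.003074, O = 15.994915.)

Atom tally by fragment:
  CH3 → C:1 H:3
  CH(Cl) → C:1 H:1 Cl:1
  CH(C6H5) → C:7 H:6
  CH2 → C:1 H:2
  CH(NO2) → C:1 H:1 N:1 O:2
  CH2CH2OH → C:2 H:5 O:1
Element totals:
  C: 13
  H: 18
  Cl: 1
  N: 1
  O: 3
Molecular formula: C13H18ClNO3.
  M = 13(12.0) + 18(1.007825) + 34.968853 + 14.003074 + 3(15.994915)
    = 156.000000 + 18.140850 + 34.968853 + 14.003074 + 47.984745 = 271.097522

271.0975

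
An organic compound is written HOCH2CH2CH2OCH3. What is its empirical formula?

Element totals:
  C: 4
  H: 10
  O: 2
Molecular formula: C4H10O2.
gcd of subscripts = 2; dividing each by 2:
  C: 4/2 = 2
  H: 10/2 = 5
  O: 2/2 = 1

C2H5O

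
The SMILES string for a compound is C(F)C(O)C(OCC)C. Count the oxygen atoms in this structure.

Atom tally by fragment:
  FCH2 → C:1 H:2 F:1
  CH(OH) → C:1 H:2 O:1
  CH(OC2H5) → C:3 H:6 O:1
  CH3 → C:1 H:3
Element totals:
  C: 6
  H: 13
  F: 1
  O: 2

2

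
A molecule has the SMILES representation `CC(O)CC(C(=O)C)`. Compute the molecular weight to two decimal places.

Atom tally by fragment:
  CH3 → C:1 H:3
  CH(OH) → C:1 H:2 O:1
  CH2 → C:1 H:2
  CH2COCH3 → C:3 H:5 O:1
Element totals:
  C: 6
  H: 12
  O: 2
Molecular formula: C6H12O2.
  M = 6(12.011) + 12(1.008) + 2(15.999)
    = 72.066 + 12.096 + 31.998 = 116.160

116.16 g/mol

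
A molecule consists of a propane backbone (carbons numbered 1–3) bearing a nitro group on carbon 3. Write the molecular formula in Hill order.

C3H7NO2

Atom tally by fragment:
  CH3 → C:1 H:3
  CH2 → C:1 H:2
  CH2NO2 → C:1 H:2 N:1 O:2
Element totals:
  C: 3
  H: 7
  N: 1
  O: 2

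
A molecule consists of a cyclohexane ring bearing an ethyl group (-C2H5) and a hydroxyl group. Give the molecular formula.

Atom tally by fragment:
  cyclohexane ring core → C:6 H:12
  (− 2 ring H displaced by substituents)
  + C2H5 → C:2 H:5
  + OH → O:1 H:1
Element totals:
  C: 8
  H: 16
  O: 1

C8H16O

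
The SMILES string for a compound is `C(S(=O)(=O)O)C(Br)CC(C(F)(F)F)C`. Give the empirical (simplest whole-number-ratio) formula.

Atom tally by fragment:
  HO3SCH2 → C:1 H:3 S:1 O:3
  CH(Br) → C:1 H:1 Br:1
  CH2 → C:1 H:2
  CH(CF3) → C:2 H:1 F:3
  CH3 → C:1 H:3
Element totals:
  C: 6
  H: 10
  Br: 1
  F: 3
  O: 3
  S: 1
Molecular formula: C6H10BrF3O3S.
gcd of subscripts (1, 6, 3, 10, 3, 1) = 1, so the empirical formula equals the molecular formula.

C6H10BrF3O3S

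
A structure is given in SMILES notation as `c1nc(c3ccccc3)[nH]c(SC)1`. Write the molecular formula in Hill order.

Atom tally by fragment:
  imidazole ring core → C:3 H:4 N:2
  (− 2 ring H displaced by substituents)
  + C6H5 → C:6 H:5
  + SCH3 → C:1 H:3 S:1
Element totals:
  C: 10
  H: 10
  N: 2
  S: 1

C10H10N2S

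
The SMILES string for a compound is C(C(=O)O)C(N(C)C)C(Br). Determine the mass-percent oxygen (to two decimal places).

Atom tally by fragment:
  HOOCCH2 → C:2 H:3 O:2
  CH(N(CH3)2) → C:3 H:7 N:1
  CH2Br → C:1 H:2 Br:1
Element totals:
  C: 6
  H: 12
  Br: 1
  N: 1
  O: 2
Molecular formula: C6H12BrNO2.
Molar mass = 210.071 g/mol.
Mass from O: 2 × 15.999 = 31.998 g/mol.
%O = 31.998 / 210.071 × 100 = 15.23%.

15.23%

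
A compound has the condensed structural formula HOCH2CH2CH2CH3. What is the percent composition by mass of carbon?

Atom tally by fragment:
  HOCH2CH2 → C:2 H:5 O:1
  CH2 → C:1 H:2
  CH3 → C:1 H:3
Element totals:
  C: 4
  H: 10
  O: 1
Molecular formula: C4H10O.
Molar mass = 74.123 g/mol.
Mass from C: 4 × 12.011 = 48.044 g/mol.
%C = 48.044 / 74.123 × 100 = 64.82%.

64.82%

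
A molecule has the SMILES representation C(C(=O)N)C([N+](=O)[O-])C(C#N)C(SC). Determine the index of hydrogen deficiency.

4

Atom tally by fragment:
  H2NOCCH2 → C:2 H:4 O:1 N:1
  CH(NO2) → C:1 H:1 N:1 O:2
  CH(CN) → C:2 H:1 N:1
  CH2SCH3 → C:2 H:5 S:1
Element totals:
  C: 7
  H: 11
  N: 3
  O: 3
  S: 1
Molecular formula: C7H11N3O3S.
DoU = (2C + 2 + N − H − X) / 2 = (2·7 + 2 + 3 − 11 − 0) / 2 = 4.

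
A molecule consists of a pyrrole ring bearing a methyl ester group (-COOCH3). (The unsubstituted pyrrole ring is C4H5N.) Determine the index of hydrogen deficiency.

Atom tally by fragment:
  pyrrole ring core → C:4 H:5 N:1
  (− 1 ring H displaced by substituents)
  + COOCH3 → C:2 H:3 O:2
Element totals:
  C: 6
  H: 7
  N: 1
  O: 2
Molecular formula: C6H7NO2.
DoU = (2C + 2 + N − H − X) / 2 = (2·6 + 2 + 1 − 7 − 0) / 2 = 4.

4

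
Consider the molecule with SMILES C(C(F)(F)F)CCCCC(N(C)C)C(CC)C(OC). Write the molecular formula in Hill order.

C14H28F3NO

Atom tally by fragment:
  F3CCH2 → C:2 H:2 F:3
  CH2 → C:1 H:2
  CH2 → C:1 H:2
  CH2 → C:1 H:2
  CH2 → C:1 H:2
  CH(N(CH3)2) → C:3 H:7 N:1
  CH(C2H5) → C:3 H:6
  CH2OCH3 → C:2 H:5 O:1
Element totals:
  C: 14
  H: 28
  F: 3
  N: 1
  O: 1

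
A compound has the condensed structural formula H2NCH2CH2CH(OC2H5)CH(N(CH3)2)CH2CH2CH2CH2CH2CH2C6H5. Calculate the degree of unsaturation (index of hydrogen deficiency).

Atom tally by fragment:
  H2NCH2 → C:1 H:4 N:1
  CH2 → C:1 H:2
  CH(OC2H5) → C:3 H:6 O:1
  CH(N(CH3)2) → C:3 H:7 N:1
  CH2 → C:1 H:2
  CH2 → C:1 H:2
  CH2 → C:1 H:2
  CH2 → C:1 H:2
  CH2 → C:1 H:2
  CH2C6H5 → C:7 H:7
Element totals:
  C: 20
  H: 36
  N: 2
  O: 1
Molecular formula: C20H36N2O.
DoU = (2C + 2 + N − H − X) / 2 = (2·20 + 2 + 2 − 36 − 0) / 2 = 4.

4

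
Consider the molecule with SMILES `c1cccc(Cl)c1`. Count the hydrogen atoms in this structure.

5

Atom tally by fragment:
  benzene ring core → C:6 H:6
  (− 1 ring H displaced by substituents)
  + Cl → Cl:1
Element totals:
  C: 6
  H: 5
  Cl: 1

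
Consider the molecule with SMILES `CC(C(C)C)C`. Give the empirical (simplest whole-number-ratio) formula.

C3H7

Atom tally by fragment:
  CH3 → C:1 H:3
  CH(CH(CH3)2) → C:4 H:8
  CH3 → C:1 H:3
Element totals:
  C: 6
  H: 14
Molecular formula: C6H14.
gcd of subscripts = 2; dividing each by 2:
  C: 6/2 = 3
  H: 14/2 = 7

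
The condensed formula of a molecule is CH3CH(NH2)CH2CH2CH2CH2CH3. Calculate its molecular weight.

115.22 g/mol

Atom tally by fragment:
  CH3 → C:1 H:3
  CH(NH2) → C:1 H:3 N:1
  CH2 → C:1 H:2
  CH2 → C:1 H:2
  CH2 → C:1 H:2
  CH2 → C:1 H:2
  CH3 → C:1 H:3
Element totals:
  C: 7
  H: 17
  N: 1
Molecular formula: C7H17N.
  M = 7(12.011) + 17(1.008) + 14.007
    = 84.077 + 17.136 + 14.007 = 115.220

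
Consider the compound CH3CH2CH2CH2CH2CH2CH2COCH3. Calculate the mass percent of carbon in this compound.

76.00%

Element totals:
  C: 9
  H: 18
  O: 1
Molecular formula: C9H18O.
Molar mass = 142.242 g/mol.
Mass from C: 9 × 12.011 = 108.099 g/mol.
%C = 108.099 / 142.242 × 100 = 76.00%.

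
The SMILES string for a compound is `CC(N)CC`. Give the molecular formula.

Atom tally by fragment:
  CH3 → C:1 H:3
  CH(NH2) → C:1 H:3 N:1
  CH2 → C:1 H:2
  CH3 → C:1 H:3
Element totals:
  C: 4
  H: 11
  N: 1

C4H11N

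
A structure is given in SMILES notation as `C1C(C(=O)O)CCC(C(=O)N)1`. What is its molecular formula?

Atom tally by fragment:
  cyclopentane ring core → C:5 H:10
  (− 2 ring H displaced by substituents)
  + COOH → C:1 H:1 O:2
  + CONH2 → C:1 H:2 O:1 N:1
Element totals:
  C: 7
  H: 11
  N: 1
  O: 3

C7H11NO3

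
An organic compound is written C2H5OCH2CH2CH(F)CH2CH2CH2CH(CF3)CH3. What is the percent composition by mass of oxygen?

6.55%

Atom tally by fragment:
  C2H5OCH2 → C:3 H:7 O:1
  CH2 → C:1 H:2
  CH(F) → C:1 H:1 F:1
  CH2 → C:1 H:2
  CH2 → C:1 H:2
  CH2 → C:1 H:2
  CH(CF3) → C:2 H:1 F:3
  CH3 → C:1 H:3
Element totals:
  C: 11
  H: 20
  F: 4
  O: 1
Molecular formula: C11H20F4O.
Molar mass = 244.272 g/mol.
Mass from O: 1 × 15.999 = 15.999 g/mol.
%O = 15.999 / 244.272 × 100 = 6.55%.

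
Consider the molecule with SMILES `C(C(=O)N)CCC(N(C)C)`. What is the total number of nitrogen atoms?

2

Atom tally by fragment:
  H2NOCCH2 → C:2 H:4 O:1 N:1
  CH2 → C:1 H:2
  CH2 → C:1 H:2
  CH2N(CH3)2 → C:3 H:8 N:1
Element totals:
  C: 7
  H: 16
  N: 2
  O: 1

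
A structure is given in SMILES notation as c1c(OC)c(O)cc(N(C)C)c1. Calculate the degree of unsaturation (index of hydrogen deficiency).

Atom tally by fragment:
  benzene ring core → C:6 H:6
  (− 3 ring H displaced by substituents)
  + OCH3 → C:1 H:3 O:1
  + OH → O:1 H:1
  + N(CH3)2 → N:1 C:2 H:6
Element totals:
  C: 9
  H: 13
  N: 1
  O: 2
Molecular formula: C9H13NO2.
DoU = (2C + 2 + N − H − X) / 2 = (2·9 + 2 + 1 − 13 − 0) / 2 = 4.

4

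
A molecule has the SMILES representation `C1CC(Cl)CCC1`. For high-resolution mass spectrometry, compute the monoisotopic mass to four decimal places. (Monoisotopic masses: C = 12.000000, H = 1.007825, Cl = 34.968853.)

118.0549

Atom tally by fragment:
  cyclohexane ring core → C:6 H:12
  (− 1 ring H displaced by substituents)
  + Cl → Cl:1
Element totals:
  C: 6
  H: 11
  Cl: 1
Molecular formula: C6H11Cl.
  M = 6(12.0) + 11(1.007825) + 34.968853
    = 72.000000 + 11.086075 + 34.968853 = 118.054928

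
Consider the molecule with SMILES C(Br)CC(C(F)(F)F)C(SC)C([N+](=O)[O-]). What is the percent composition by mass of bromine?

25.76%

Atom tally by fragment:
  BrCH2 → C:1 H:2 Br:1
  CH2 → C:1 H:2
  CH(CF3) → C:2 H:1 F:3
  CH(SCH3) → C:2 H:4 S:1
  CH2NO2 → C:1 H:2 N:1 O:2
Element totals:
  C: 7
  H: 11
  Br: 1
  F: 3
  N: 1
  O: 2
  S: 1
Molecular formula: C7H11BrF3NO2S.
Molar mass = 310.128 g/mol.
Mass from Br: 1 × 79.904 = 79.904 g/mol.
%Br = 79.904 / 310.128 × 100 = 25.76%.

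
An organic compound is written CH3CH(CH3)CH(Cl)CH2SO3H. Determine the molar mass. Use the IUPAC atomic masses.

Element totals:
  C: 5
  H: 11
  Cl: 1
  O: 3
  S: 1
Molecular formula: C5H11ClO3S.
  M = 5(12.011) + 11(1.008) + 35.45 + 3(15.999) + 32.06
    = 60.055 + 11.088 + 35.450 + 47.997 + 32.060 = 186.650

186.65 g/mol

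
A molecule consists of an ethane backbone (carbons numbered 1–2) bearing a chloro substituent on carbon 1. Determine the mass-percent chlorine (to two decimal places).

Atom tally by fragment:
  ClCH2 → C:1 H:2 Cl:1
  CH3 → C:1 H:3
Element totals:
  C: 2
  H: 5
  Cl: 1
Molecular formula: C2H5Cl.
Molar mass = 64.512 g/mol.
Mass from Cl: 1 × 35.45 = 35.450 g/mol.
%Cl = 35.450 / 64.512 × 100 = 54.95%.

54.95%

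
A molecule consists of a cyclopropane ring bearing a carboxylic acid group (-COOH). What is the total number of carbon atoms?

4

Atom tally by fragment:
  cyclopropane ring core → C:3 H:6
  (− 1 ring H displaced by substituents)
  + COOH → C:1 H:1 O:2
Element totals:
  C: 4
  H: 6
  O: 2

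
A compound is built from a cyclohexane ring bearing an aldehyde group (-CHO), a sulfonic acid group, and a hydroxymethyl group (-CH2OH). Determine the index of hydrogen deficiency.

Atom tally by fragment:
  cyclohexane ring core → C:6 H:12
  (− 3 ring H displaced by substituents)
  + CHO → C:1 H:1 O:1
  + SO3H → S:1 O:3 H:1
  + CH2OH → C:1 H:3 O:1
Element totals:
  C: 8
  H: 14
  O: 5
  S: 1
Molecular formula: C8H14O5S.
DoU = (2C + 2 + N − H − X) / 2 = (2·8 + 2 + 0 − 14 − 0) / 2 = 2.

2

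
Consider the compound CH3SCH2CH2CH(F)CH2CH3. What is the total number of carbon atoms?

6

Atom tally by fragment:
  CH3SCH2 → C:2 H:5 S:1
  CH2 → C:1 H:2
  CH(F) → C:1 H:1 F:1
  CH2 → C:1 H:2
  CH3 → C:1 H:3
Element totals:
  C: 6
  H: 13
  F: 1
  S: 1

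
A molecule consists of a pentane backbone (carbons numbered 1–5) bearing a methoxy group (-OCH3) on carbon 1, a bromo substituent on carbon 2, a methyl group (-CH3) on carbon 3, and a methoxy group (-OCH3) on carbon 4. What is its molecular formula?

C8H17BrO2

Atom tally by fragment:
  CH3OCH2 → C:2 H:5 O:1
  CH(Br) → C:1 H:1 Br:1
  CH(CH3) → C:2 H:4
  CH(OCH3) → C:2 H:4 O:1
  CH3 → C:1 H:3
Element totals:
  C: 8
  H: 17
  Br: 1
  O: 2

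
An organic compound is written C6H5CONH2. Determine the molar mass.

Element totals:
  C: 7
  H: 7
  N: 1
  O: 1
Molecular formula: C7H7NO.
  M = 7(12.011) + 7(1.008) + 14.007 + 15.999
    = 84.077 + 7.056 + 14.007 + 15.999 = 121.139

121.14 g/mol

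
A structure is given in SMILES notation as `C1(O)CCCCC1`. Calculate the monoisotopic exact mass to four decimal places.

100.0888

Atom tally by fragment:
  cyclohexane ring core → C:6 H:12
  (− 1 ring H displaced by substituents)
  + OH → O:1 H:1
Element totals:
  C: 6
  H: 12
  O: 1
Molecular formula: C6H12O.
  M = 6(12.0) + 12(1.007825) + 15.994915
    = 72.000000 + 12.093900 + 15.994915 = 100.088815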